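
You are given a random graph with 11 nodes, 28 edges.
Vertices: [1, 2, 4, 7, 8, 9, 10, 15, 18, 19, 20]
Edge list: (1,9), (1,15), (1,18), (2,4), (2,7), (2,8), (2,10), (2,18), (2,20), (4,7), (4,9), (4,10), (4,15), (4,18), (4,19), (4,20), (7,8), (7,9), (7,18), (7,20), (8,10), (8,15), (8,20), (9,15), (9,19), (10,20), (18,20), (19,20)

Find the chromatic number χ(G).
Clique number ω(G) = 5 (lower bound: χ ≥ ω).
The clique on [2, 4, 7, 18, 20] has size 5, forcing χ ≥ 5, and the coloring below uses 5 colors, so χ(G) = 5.
A valid 5-coloring: color 1: [1, 4, 8]; color 2: [9, 20]; color 3: [7, 10, 15, 19]; color 4: [2]; color 5: [18].

χ(G) = 5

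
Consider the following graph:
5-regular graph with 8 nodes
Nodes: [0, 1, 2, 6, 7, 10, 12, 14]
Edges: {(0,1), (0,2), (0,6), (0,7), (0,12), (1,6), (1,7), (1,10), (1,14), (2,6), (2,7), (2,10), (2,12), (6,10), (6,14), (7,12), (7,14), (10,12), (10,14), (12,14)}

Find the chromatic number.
Clique number ω(G) = 4 (lower bound: χ ≥ ω).
The clique on [0, 2, 7, 12] has size 4, forcing χ ≥ 4, and the coloring below uses 4 colors, so χ(G) = 4.
A valid 4-coloring: color 1: [1, 2]; color 2: [7, 10]; color 3: [6, 12]; color 4: [0, 14].

χ(G) = 4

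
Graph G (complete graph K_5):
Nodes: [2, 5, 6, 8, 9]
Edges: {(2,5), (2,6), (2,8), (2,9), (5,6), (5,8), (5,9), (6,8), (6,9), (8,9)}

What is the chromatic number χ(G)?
χ(G) = 5

Clique number ω(G) = 5 (lower bound: χ ≥ ω).
The clique on [2, 5, 6, 8, 9] has size 5, forcing χ ≥ 5, and the coloring below uses 5 colors, so χ(G) = 5.
A valid 5-coloring: color 1: [2]; color 2: [6]; color 3: [8]; color 4: [5]; color 5: [9].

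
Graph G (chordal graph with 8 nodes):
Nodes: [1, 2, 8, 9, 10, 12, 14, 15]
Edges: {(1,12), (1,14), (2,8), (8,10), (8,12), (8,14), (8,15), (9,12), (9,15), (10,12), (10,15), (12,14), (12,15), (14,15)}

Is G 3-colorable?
No, G is not 3-colorable

The clique on vertices [8, 10, 12, 15] has size 4 > 3, so it alone needs 4 colors.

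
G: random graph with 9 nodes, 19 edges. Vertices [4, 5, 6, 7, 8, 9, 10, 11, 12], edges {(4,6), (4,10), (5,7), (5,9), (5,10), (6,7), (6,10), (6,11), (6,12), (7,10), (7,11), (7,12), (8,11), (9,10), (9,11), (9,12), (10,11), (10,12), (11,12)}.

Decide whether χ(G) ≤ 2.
The clique on vertices [6, 7, 10, 11, 12] has size 5 > 2, so it alone needs 5 colors.

No, G is not 2-colorable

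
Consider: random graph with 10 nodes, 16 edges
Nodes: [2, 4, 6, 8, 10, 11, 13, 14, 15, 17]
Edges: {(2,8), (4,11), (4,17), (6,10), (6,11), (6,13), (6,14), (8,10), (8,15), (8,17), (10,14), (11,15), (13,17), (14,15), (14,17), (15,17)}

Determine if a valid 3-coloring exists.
Yes, G is 3-colorable

A valid 3-coloring: color 1: [2, 6, 17]; color 2: [8, 11, 13, 14]; color 3: [4, 10, 15].
(χ(G) = 3 ≤ 3.)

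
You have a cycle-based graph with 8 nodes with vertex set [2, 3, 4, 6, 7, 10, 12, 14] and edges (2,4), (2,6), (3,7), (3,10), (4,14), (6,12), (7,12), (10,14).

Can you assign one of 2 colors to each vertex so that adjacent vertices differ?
A valid 2-coloring: color 1: [2, 3, 12, 14]; color 2: [4, 6, 7, 10].
(χ(G) = 2 ≤ 2.)

Yes, G is 2-colorable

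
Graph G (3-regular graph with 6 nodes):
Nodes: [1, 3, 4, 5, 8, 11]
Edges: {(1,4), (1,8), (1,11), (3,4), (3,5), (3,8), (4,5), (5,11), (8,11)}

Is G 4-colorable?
Yes, G is 4-colorable

A valid 4-coloring: color 1: [1, 3]; color 2: [4, 11]; color 3: [5, 8].
(χ(G) = 3 ≤ 4.)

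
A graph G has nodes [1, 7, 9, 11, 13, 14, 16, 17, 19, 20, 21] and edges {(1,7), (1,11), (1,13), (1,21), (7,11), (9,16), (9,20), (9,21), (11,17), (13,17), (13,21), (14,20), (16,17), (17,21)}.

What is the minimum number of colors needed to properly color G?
χ(G) = 3

Clique number ω(G) = 3 (lower bound: χ ≥ ω).
The clique on [1, 7, 11] has size 3, forcing χ ≥ 3, and the coloring below uses 3 colors, so χ(G) = 3.
A valid 3-coloring: color 1: [1, 9, 14, 17, 19]; color 2: [7, 16, 20, 21]; color 3: [11, 13].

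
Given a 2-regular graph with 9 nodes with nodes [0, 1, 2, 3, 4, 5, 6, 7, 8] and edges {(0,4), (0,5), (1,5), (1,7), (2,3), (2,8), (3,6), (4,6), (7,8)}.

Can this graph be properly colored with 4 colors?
A valid 4-coloring: color 1: [2, 5, 6, 7]; color 2: [0, 1, 3, 8]; color 3: [4].
(χ(G) = 3 ≤ 4.)

Yes, G is 4-colorable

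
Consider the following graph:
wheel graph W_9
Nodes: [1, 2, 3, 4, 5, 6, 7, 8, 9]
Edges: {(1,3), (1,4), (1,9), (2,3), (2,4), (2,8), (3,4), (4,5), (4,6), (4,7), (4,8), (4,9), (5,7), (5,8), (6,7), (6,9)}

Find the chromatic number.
χ(G) = 3

Clique number ω(G) = 3 (lower bound: χ ≥ ω).
The clique on [1, 4, 9] has size 3, forcing χ ≥ 3, and the coloring below uses 3 colors, so χ(G) = 3.
A valid 3-coloring: color 1: [4]; color 2: [1, 2, 5, 6]; color 3: [3, 7, 8, 9].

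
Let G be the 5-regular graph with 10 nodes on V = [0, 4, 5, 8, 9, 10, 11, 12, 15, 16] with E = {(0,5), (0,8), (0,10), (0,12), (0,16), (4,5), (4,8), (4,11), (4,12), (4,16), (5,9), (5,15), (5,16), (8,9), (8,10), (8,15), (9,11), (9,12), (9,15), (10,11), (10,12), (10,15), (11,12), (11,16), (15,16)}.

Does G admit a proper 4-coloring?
Yes, G is 4-colorable

A valid 4-coloring: color 1: [0, 11, 15]; color 2: [4, 9, 10]; color 3: [5, 8, 12]; color 4: [16].
(χ(G) = 4 ≤ 4.)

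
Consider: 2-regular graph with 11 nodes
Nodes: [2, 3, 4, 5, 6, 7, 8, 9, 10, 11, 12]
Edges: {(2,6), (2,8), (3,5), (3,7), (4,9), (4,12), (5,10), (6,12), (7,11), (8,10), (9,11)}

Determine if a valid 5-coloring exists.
Yes, G is 5-colorable

A valid 5-coloring: color 1: [2, 3, 4, 10, 11]; color 2: [5, 7, 8, 9, 12]; color 3: [6].
(χ(G) = 3 ≤ 5.)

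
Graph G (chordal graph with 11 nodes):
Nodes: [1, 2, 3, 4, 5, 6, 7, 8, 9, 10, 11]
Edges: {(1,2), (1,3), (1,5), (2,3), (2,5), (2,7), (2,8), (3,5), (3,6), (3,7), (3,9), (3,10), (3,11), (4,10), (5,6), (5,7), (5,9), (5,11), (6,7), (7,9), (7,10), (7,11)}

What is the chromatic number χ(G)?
Clique number ω(G) = 4 (lower bound: χ ≥ ω).
The clique on [1, 2, 3, 5] has size 4, forcing χ ≥ 4, and the coloring below uses 4 colors, so χ(G) = 4.
A valid 4-coloring: color 1: [3, 4, 8]; color 2: [1, 7]; color 3: [5, 10]; color 4: [2, 6, 9, 11].

χ(G) = 4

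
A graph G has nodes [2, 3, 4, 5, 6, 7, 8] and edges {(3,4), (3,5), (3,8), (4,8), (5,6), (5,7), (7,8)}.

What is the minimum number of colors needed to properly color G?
χ(G) = 3

Clique number ω(G) = 3 (lower bound: χ ≥ ω).
The clique on [3, 4, 8] has size 3, forcing χ ≥ 3, and the coloring below uses 3 colors, so χ(G) = 3.
A valid 3-coloring: color 1: [2, 3, 6, 7]; color 2: [5, 8]; color 3: [4].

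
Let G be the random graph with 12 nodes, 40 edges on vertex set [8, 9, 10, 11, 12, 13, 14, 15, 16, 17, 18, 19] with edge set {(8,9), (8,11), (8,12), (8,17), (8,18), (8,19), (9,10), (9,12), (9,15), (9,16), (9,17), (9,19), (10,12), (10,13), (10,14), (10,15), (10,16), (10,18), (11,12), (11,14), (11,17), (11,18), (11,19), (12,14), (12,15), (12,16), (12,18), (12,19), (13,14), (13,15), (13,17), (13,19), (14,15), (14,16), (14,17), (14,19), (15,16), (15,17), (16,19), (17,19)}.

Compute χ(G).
Clique number ω(G) = 5 (lower bound: χ ≥ ω).
The clique on [9, 10, 12, 15, 16] has size 5, forcing χ ≥ 5, and the coloring below uses 5 colors, so χ(G) = 5.
A valid 5-coloring: color 1: [12, 17]; color 2: [10, 19]; color 3: [9, 14, 18]; color 4: [8, 13, 16]; color 5: [11, 15].

χ(G) = 5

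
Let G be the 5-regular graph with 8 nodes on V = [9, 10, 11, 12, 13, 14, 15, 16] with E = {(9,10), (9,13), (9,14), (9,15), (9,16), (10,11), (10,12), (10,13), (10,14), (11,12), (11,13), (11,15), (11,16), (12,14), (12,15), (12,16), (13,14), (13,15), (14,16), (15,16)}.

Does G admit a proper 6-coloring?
A valid 6-coloring: color 1: [9, 12]; color 2: [13, 16]; color 3: [11, 14]; color 4: [10, 15].
(χ(G) = 4 ≤ 6.)

Yes, G is 6-colorable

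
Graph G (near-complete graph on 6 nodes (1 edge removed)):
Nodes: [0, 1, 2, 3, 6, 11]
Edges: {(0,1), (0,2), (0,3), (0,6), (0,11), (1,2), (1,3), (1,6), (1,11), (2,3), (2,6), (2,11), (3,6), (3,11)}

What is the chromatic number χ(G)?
Clique number ω(G) = 5 (lower bound: χ ≥ ω).
The clique on [0, 1, 2, 3, 11] has size 5, forcing χ ≥ 5, and the coloring below uses 5 colors, so χ(G) = 5.
A valid 5-coloring: color 1: [3]; color 2: [0]; color 3: [1]; color 4: [2]; color 5: [6, 11].

χ(G) = 5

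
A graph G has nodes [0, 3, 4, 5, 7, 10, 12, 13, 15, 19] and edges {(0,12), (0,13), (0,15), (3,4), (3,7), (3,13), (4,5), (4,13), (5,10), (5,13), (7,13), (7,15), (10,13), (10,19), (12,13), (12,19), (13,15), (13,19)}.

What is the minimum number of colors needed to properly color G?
χ(G) = 4

Clique number ω(G) = 3 (lower bound: χ ≥ ω).
Odd cycle [15, 0, 12, 19, 10, 5, 4, 3, 7] needs 3 colors (χ ≥ 3).
Vertex 13 is adjacent to every vertex of [0, 3, 4, 5, 7, 10, 12, 15, 19], which already need 3 colors among themselves, so 13 needs a new color (χ ≥ 4).
The coloring below uses 4 colors, so χ(G) = 4.
A valid 4-coloring: color 1: [13]; color 2: [3, 10, 12, 15]; color 3: [0, 5, 7, 19]; color 4: [4].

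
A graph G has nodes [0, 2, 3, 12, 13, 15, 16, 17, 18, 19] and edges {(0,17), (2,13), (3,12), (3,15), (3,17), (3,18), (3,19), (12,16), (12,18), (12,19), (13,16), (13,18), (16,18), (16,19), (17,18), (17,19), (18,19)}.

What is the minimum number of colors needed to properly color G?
Clique number ω(G) = 4 (lower bound: χ ≥ ω).
The clique on [12, 16, 18, 19] has size 4, forcing χ ≥ 4, and the coloring below uses 4 colors, so χ(G) = 4.
A valid 4-coloring: color 1: [0, 2, 15, 18]; color 2: [13, 19]; color 3: [3, 16]; color 4: [12, 17].

χ(G) = 4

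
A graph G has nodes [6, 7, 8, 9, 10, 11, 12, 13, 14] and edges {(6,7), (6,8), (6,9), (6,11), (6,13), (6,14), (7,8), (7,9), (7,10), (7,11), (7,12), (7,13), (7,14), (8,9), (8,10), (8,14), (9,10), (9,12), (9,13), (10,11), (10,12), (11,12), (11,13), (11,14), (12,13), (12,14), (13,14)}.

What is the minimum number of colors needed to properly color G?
χ(G) = 5

Clique number ω(G) = 5 (lower bound: χ ≥ ω).
The clique on [7, 11, 12, 13, 14] has size 5, forcing χ ≥ 5, and the coloring below uses 5 colors, so χ(G) = 5.
A valid 5-coloring: color 1: [7]; color 2: [10, 14]; color 3: [8, 13]; color 4: [6, 12]; color 5: [9, 11].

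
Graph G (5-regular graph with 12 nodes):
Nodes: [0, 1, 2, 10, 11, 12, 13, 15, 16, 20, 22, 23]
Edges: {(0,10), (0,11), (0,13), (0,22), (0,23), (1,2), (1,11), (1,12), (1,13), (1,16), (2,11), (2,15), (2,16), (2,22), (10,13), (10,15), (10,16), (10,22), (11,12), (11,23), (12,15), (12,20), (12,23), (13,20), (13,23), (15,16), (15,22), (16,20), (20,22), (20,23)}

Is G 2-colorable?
The clique on vertices [0, 10, 13] has size 3 > 2, so it alone needs 3 colors.

No, G is not 2-colorable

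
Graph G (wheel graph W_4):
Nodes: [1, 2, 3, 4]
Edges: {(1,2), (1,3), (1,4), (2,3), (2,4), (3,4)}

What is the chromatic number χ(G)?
χ(G) = 4

Clique number ω(G) = 4 (lower bound: χ ≥ ω).
The clique on [1, 2, 3, 4] has size 4, forcing χ ≥ 4, and the coloring below uses 4 colors, so χ(G) = 4.
A valid 4-coloring: color 1: [1]; color 2: [2]; color 3: [3]; color 4: [4].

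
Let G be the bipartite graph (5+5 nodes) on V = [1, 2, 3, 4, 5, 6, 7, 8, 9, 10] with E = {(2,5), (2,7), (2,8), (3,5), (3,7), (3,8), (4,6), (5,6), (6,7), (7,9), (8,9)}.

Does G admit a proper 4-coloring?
A valid 4-coloring: color 1: [1, 4, 5, 7, 8, 10]; color 2: [2, 3, 6, 9].
(χ(G) = 2 ≤ 4.)

Yes, G is 4-colorable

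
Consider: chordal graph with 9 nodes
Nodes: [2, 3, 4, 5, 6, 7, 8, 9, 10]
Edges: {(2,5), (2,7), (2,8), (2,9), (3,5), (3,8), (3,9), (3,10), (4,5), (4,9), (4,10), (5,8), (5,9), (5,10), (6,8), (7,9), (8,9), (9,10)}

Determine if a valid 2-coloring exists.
No, G is not 2-colorable

The clique on vertices [2, 5, 8, 9] has size 4 > 2, so it alone needs 4 colors.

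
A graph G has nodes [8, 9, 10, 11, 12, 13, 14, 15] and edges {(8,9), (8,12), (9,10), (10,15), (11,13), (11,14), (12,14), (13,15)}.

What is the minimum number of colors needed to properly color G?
χ(G) = 2

Clique number ω(G) = 2 (lower bound: χ ≥ ω).
The graph is bipartite (no odd cycle), so 2 colors suffice: χ(G) = 2.
A valid 2-coloring: color 1: [9, 11, 12, 15]; color 2: [8, 10, 13, 14].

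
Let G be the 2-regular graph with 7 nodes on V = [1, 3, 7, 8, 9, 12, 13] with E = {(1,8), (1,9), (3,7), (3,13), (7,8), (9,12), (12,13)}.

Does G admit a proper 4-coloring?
A valid 4-coloring: color 1: [1, 3, 12]; color 2: [8, 9, 13]; color 3: [7].
(χ(G) = 3 ≤ 4.)

Yes, G is 4-colorable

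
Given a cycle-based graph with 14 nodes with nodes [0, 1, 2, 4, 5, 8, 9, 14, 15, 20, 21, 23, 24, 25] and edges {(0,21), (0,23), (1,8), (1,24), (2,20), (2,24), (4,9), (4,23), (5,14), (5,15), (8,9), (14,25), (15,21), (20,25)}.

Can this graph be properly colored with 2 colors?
A valid 2-coloring: color 1: [1, 2, 5, 9, 21, 23, 25]; color 2: [0, 4, 8, 14, 15, 20, 24].
(χ(G) = 2 ≤ 2.)

Yes, G is 2-colorable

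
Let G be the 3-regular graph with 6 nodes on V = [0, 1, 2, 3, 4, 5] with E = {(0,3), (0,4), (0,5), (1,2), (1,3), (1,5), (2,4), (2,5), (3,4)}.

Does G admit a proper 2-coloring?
The clique on vertices [0, 3, 4] has size 3 > 2, so it alone needs 3 colors.

No, G is not 2-colorable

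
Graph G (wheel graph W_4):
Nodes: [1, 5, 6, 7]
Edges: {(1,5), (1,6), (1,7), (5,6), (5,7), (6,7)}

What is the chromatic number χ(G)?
Clique number ω(G) = 4 (lower bound: χ ≥ ω).
The clique on [1, 5, 6, 7] has size 4, forcing χ ≥ 4, and the coloring below uses 4 colors, so χ(G) = 4.
A valid 4-coloring: color 1: [5]; color 2: [1]; color 3: [7]; color 4: [6].

χ(G) = 4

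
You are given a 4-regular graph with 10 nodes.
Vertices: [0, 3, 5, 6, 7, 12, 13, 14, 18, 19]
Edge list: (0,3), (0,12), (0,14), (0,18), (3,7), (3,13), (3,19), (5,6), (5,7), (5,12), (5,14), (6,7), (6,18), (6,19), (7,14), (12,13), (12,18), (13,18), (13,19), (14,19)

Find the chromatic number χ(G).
χ(G) = 3

Clique number ω(G) = 3 (lower bound: χ ≥ ω).
The clique on [0, 12, 18] has size 3, forcing χ ≥ 3, and the coloring below uses 3 colors, so χ(G) = 3.
A valid 3-coloring: color 1: [5, 18, 19]; color 2: [0, 7, 13]; color 3: [3, 6, 12, 14].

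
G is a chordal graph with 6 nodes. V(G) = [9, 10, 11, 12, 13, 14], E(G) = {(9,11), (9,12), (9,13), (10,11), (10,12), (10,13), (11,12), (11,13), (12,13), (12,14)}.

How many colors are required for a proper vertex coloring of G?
Clique number ω(G) = 4 (lower bound: χ ≥ ω).
The clique on [9, 11, 12, 13] has size 4, forcing χ ≥ 4, and the coloring below uses 4 colors, so χ(G) = 4.
A valid 4-coloring: color 1: [12]; color 2: [11, 14]; color 3: [13]; color 4: [9, 10].

χ(G) = 4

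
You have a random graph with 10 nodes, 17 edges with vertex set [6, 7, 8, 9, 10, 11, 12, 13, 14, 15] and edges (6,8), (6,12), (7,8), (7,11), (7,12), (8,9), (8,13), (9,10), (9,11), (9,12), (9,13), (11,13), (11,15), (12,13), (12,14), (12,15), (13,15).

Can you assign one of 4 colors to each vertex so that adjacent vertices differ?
A valid 4-coloring: color 1: [8, 10, 11, 12]; color 2: [6, 7, 13, 14]; color 3: [9, 15].
(χ(G) = 3 ≤ 4.)

Yes, G is 4-colorable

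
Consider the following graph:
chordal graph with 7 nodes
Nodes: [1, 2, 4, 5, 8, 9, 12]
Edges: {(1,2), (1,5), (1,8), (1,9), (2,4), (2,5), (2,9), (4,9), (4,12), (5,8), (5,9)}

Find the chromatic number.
χ(G) = 4

Clique number ω(G) = 4 (lower bound: χ ≥ ω).
The clique on [1, 2, 5, 9] has size 4, forcing χ ≥ 4, and the coloring below uses 4 colors, so χ(G) = 4.
A valid 4-coloring: color 1: [4, 5]; color 2: [2, 8, 12]; color 3: [1]; color 4: [9].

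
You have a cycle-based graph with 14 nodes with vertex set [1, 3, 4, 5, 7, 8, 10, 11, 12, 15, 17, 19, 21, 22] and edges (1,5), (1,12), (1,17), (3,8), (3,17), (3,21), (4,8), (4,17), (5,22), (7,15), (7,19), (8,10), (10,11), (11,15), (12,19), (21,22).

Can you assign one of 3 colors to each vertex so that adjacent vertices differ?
Yes, G is 3-colorable

A valid 3-coloring: color 1: [1, 3, 4, 10, 15, 19, 22]; color 2: [5, 7, 8, 11, 12, 17, 21].
(χ(G) = 2 ≤ 3.)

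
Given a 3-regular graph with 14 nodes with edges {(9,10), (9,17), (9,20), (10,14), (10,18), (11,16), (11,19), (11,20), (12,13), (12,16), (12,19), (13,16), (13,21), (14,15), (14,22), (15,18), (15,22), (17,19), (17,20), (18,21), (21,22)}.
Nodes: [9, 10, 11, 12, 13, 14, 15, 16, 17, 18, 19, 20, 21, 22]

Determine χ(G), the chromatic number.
Clique number ω(G) = 3 (lower bound: χ ≥ ω).
The clique on [9, 17, 20] has size 3, forcing χ ≥ 3, and the coloring below uses 3 colors, so χ(G) = 3.
A valid 3-coloring: color 1: [10, 13, 15, 19, 20]; color 2: [11, 12, 14, 17, 21]; color 3: [9, 16, 18, 22].

χ(G) = 3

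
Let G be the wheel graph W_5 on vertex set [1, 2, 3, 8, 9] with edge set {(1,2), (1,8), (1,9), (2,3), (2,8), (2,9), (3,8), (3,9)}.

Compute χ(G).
χ(G) = 3

Clique number ω(G) = 3 (lower bound: χ ≥ ω).
The clique on [1, 2, 8] has size 3, forcing χ ≥ 3, and the coloring below uses 3 colors, so χ(G) = 3.
A valid 3-coloring: color 1: [2]; color 2: [8, 9]; color 3: [1, 3].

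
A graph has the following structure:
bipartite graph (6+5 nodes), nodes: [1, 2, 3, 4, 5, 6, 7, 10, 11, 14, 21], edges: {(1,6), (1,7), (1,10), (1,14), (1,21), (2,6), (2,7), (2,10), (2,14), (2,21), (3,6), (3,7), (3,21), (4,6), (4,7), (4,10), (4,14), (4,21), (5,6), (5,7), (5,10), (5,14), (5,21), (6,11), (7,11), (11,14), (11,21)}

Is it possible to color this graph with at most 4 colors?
Yes, G is 4-colorable

A valid 4-coloring: color 1: [6, 7, 10, 14, 21]; color 2: [1, 2, 3, 4, 5, 11].
(χ(G) = 2 ≤ 4.)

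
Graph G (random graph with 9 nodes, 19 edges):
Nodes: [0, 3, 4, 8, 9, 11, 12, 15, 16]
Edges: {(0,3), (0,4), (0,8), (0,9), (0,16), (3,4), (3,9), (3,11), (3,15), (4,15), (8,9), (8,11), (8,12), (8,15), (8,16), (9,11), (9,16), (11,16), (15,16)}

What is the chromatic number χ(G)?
Clique number ω(G) = 4 (lower bound: χ ≥ ω).
The clique on [0, 8, 9, 16] has size 4, forcing χ ≥ 4, and the coloring below uses 4 colors, so χ(G) = 4.
A valid 4-coloring: color 1: [4, 8]; color 2: [9, 12, 15]; color 3: [0, 11]; color 4: [3, 16].

χ(G) = 4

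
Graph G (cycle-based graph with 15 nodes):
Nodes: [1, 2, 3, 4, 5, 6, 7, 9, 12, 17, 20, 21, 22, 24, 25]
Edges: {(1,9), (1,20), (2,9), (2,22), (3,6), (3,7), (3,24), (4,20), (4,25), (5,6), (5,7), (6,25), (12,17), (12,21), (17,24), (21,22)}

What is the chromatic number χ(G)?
Clique number ω(G) = 2 (lower bound: χ ≥ ω).
Odd cycle [2, 22, 21, 12, 17, 24, 3, 6, 25, 4, 20, 1, 9] needs 3 colors (χ ≥ 3).
The coloring below uses 3 colors, so χ(G) = 3.
A valid 3-coloring: color 1: [1, 2, 3, 5, 17, 21, 25]; color 2: [4, 6, 7, 9, 12, 22, 24]; color 3: [20].

χ(G) = 3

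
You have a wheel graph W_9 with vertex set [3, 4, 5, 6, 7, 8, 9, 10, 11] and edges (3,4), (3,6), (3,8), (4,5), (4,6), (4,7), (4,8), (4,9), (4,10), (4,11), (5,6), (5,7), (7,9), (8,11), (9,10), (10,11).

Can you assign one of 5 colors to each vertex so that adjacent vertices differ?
Yes, G is 5-colorable

A valid 5-coloring: color 1: [4]; color 2: [3, 5, 9, 11]; color 3: [6, 7, 8, 10].
(χ(G) = 3 ≤ 5.)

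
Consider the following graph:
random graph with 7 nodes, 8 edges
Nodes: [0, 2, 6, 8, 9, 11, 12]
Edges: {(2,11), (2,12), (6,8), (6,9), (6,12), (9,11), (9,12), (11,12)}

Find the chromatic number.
χ(G) = 3

Clique number ω(G) = 3 (lower bound: χ ≥ ω).
The clique on [9, 11, 12] has size 3, forcing χ ≥ 3, and the coloring below uses 3 colors, so χ(G) = 3.
A valid 3-coloring: color 1: [0, 8, 12]; color 2: [2, 9]; color 3: [6, 11].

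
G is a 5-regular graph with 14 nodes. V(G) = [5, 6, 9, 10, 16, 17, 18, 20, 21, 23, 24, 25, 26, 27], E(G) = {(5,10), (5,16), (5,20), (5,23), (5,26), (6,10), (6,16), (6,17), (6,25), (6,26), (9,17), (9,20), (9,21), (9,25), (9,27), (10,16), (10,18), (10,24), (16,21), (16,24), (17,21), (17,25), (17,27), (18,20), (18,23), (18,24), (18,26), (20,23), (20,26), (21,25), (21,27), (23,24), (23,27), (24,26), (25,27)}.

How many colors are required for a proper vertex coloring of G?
Clique number ω(G) = 5 (lower bound: χ ≥ ω).
The clique on [9, 17, 21, 25, 27] has size 5, forcing χ ≥ 5, and the coloring below uses 5 colors, so χ(G) = 5.
A valid 5-coloring: color 1: [9, 16, 18]; color 2: [10, 17, 20]; color 3: [5, 6, 24, 27]; color 4: [21, 23, 26]; color 5: [25].

χ(G) = 5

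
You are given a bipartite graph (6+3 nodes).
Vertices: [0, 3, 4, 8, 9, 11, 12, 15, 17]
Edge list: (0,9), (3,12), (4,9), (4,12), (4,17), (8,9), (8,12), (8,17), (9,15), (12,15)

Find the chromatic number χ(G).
χ(G) = 2

Clique number ω(G) = 2 (lower bound: χ ≥ ω).
The graph is bipartite (no odd cycle), so 2 colors suffice: χ(G) = 2.
A valid 2-coloring: color 1: [9, 11, 12, 17]; color 2: [0, 3, 4, 8, 15].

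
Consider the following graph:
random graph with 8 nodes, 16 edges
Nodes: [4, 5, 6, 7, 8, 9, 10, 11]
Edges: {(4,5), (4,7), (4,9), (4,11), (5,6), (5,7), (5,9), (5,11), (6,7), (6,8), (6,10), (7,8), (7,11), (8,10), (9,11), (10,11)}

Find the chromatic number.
χ(G) = 4

Clique number ω(G) = 4 (lower bound: χ ≥ ω).
The clique on [4, 5, 9, 11] has size 4, forcing χ ≥ 4, and the coloring below uses 4 colors, so χ(G) = 4.
A valid 4-coloring: color 1: [6, 11]; color 2: [7, 9, 10]; color 3: [5, 8]; color 4: [4].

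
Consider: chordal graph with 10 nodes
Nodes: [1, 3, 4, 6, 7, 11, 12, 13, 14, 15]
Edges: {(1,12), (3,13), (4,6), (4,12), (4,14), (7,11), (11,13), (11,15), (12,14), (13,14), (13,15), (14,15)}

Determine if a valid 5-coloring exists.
Yes, G is 5-colorable

A valid 5-coloring: color 1: [1, 4, 7, 13]; color 2: [3, 6, 11, 14]; color 3: [12, 15].
(χ(G) = 3 ≤ 5.)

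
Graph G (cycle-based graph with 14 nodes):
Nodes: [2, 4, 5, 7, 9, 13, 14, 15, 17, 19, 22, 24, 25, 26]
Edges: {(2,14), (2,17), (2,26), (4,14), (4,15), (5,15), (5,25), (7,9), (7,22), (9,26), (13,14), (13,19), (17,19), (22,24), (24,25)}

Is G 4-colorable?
A valid 4-coloring: color 1: [2, 9, 13, 15, 22, 25]; color 2: [5, 7, 14, 19, 24, 26]; color 3: [4, 17].
(χ(G) = 3 ≤ 4.)

Yes, G is 4-colorable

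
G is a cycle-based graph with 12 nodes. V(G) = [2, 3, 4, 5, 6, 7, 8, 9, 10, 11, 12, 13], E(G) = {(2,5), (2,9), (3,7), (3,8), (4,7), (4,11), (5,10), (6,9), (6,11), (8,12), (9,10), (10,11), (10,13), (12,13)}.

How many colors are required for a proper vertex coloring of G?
Clique number ω(G) = 2 (lower bound: χ ≥ ω).
The graph is bipartite (no odd cycle), so 2 colors suffice: χ(G) = 2.
A valid 2-coloring: color 1: [2, 3, 4, 6, 10, 12]; color 2: [5, 7, 8, 9, 11, 13].

χ(G) = 2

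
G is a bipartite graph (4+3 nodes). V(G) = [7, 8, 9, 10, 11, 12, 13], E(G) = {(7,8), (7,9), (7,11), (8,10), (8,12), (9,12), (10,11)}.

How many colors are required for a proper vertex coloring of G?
Clique number ω(G) = 2 (lower bound: χ ≥ ω).
The graph is bipartite (no odd cycle), so 2 colors suffice: χ(G) = 2.
A valid 2-coloring: color 1: [7, 10, 12, 13]; color 2: [8, 9, 11].

χ(G) = 2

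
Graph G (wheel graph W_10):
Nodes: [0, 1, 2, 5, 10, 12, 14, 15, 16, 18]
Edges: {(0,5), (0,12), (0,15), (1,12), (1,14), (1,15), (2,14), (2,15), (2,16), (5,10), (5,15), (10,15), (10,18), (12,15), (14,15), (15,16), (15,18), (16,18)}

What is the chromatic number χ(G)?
χ(G) = 4

Clique number ω(G) = 3 (lower bound: χ ≥ ω).
Odd cycle [14, 1, 12, 0, 5, 10, 18, 16, 2] needs 3 colors (χ ≥ 3).
Vertex 15 is adjacent to every vertex of [0, 1, 2, 5, 10, 12, 14, 16, 18], which already need 3 colors among themselves, so 15 needs a new color (χ ≥ 4).
The coloring below uses 4 colors, so χ(G) = 4.
A valid 4-coloring: color 1: [15]; color 2: [5, 12, 14, 16]; color 3: [0, 1, 2, 10]; color 4: [18].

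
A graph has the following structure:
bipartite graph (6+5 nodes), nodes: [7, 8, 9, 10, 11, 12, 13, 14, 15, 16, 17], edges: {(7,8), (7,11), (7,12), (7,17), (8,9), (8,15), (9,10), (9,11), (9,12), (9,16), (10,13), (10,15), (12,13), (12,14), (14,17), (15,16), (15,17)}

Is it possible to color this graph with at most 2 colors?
Yes, G is 2-colorable

A valid 2-coloring: color 1: [7, 9, 13, 14, 15]; color 2: [8, 10, 11, 12, 16, 17].
(χ(G) = 2 ≤ 2.)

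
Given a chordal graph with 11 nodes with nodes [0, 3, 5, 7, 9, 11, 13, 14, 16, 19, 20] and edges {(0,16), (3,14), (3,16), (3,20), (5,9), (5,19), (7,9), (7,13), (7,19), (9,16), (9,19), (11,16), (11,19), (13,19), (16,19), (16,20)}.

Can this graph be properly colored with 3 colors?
Yes, G is 3-colorable

A valid 3-coloring: color 1: [0, 3, 19]; color 2: [5, 7, 14, 16]; color 3: [9, 11, 13, 20].
(χ(G) = 3 ≤ 3.)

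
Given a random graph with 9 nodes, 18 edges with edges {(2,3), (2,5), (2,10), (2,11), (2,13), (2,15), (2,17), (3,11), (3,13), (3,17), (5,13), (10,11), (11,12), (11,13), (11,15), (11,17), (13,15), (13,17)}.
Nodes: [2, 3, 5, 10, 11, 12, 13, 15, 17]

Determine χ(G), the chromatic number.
χ(G) = 5

Clique number ω(G) = 5 (lower bound: χ ≥ ω).
The clique on [2, 3, 11, 13, 17] has size 5, forcing χ ≥ 5, and the coloring below uses 5 colors, so χ(G) = 5.
A valid 5-coloring: color 1: [2, 12]; color 2: [5, 11]; color 3: [10, 13]; color 4: [15, 17]; color 5: [3].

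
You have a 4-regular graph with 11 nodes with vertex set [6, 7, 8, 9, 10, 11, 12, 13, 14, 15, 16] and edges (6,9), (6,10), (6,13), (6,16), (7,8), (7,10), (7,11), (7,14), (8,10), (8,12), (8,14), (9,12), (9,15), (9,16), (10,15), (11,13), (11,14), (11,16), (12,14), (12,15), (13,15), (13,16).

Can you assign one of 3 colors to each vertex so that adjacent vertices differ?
A valid 3-coloring: color 1: [6, 8, 11, 15]; color 2: [9, 10, 13, 14]; color 3: [7, 12, 16].
(χ(G) = 3 ≤ 3.)

Yes, G is 3-colorable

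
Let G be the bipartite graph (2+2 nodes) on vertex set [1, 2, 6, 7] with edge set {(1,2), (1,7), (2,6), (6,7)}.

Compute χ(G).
Clique number ω(G) = 2 (lower bound: χ ≥ ω).
The graph is bipartite (no odd cycle), so 2 colors suffice: χ(G) = 2.
A valid 2-coloring: color 1: [1, 6]; color 2: [2, 7].

χ(G) = 2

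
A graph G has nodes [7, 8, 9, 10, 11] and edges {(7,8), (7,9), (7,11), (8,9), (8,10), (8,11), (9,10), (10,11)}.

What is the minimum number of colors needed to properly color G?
χ(G) = 3

Clique number ω(G) = 3 (lower bound: χ ≥ ω).
The clique on [8, 9, 10] has size 3, forcing χ ≥ 3, and the coloring below uses 3 colors, so χ(G) = 3.
A valid 3-coloring: color 1: [8]; color 2: [7, 10]; color 3: [9, 11].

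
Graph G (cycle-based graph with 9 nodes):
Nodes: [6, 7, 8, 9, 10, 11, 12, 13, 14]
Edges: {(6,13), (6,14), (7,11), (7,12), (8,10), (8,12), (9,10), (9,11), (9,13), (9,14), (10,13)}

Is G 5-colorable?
A valid 5-coloring: color 1: [6, 7, 8, 9]; color 2: [11, 12, 13, 14]; color 3: [10].
(χ(G) = 3 ≤ 5.)

Yes, G is 5-colorable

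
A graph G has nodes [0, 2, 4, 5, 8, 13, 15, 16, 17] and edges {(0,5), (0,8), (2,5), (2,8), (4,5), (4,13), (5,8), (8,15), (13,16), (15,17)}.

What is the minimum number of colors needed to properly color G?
Clique number ω(G) = 3 (lower bound: χ ≥ ω).
The clique on [0, 5, 8] has size 3, forcing χ ≥ 3, and the coloring below uses 3 colors, so χ(G) = 3.
A valid 3-coloring: color 1: [4, 8, 16, 17]; color 2: [5, 13, 15]; color 3: [0, 2].

χ(G) = 3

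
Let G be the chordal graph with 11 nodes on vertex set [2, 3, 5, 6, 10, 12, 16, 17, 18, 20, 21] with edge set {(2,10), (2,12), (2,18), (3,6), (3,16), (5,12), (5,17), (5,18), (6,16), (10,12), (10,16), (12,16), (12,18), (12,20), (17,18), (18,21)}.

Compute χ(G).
χ(G) = 3

Clique number ω(G) = 3 (lower bound: χ ≥ ω).
The clique on [3, 6, 16] has size 3, forcing χ ≥ 3, and the coloring below uses 3 colors, so χ(G) = 3.
A valid 3-coloring: color 1: [3, 12, 17, 21]; color 2: [6, 10, 18, 20]; color 3: [2, 5, 16].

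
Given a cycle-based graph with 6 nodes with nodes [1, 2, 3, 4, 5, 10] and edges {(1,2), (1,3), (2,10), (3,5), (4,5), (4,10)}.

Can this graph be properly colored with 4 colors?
A valid 4-coloring: color 1: [2, 3, 4]; color 2: [1, 5, 10].
(χ(G) = 2 ≤ 4.)

Yes, G is 4-colorable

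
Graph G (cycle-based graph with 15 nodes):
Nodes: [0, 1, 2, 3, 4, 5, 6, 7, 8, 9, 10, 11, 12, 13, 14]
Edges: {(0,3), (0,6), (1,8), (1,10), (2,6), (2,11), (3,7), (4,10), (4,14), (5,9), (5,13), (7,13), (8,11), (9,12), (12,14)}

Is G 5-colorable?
A valid 5-coloring: color 1: [1, 3, 4, 6, 11, 12, 13]; color 2: [0, 2, 5, 7, 8, 10, 14]; color 3: [9].
(χ(G) = 3 ≤ 5.)

Yes, G is 5-colorable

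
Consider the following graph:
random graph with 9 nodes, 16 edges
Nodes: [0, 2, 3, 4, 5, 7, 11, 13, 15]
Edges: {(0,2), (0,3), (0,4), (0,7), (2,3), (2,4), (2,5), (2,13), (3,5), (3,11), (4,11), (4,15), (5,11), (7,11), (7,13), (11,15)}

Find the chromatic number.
χ(G) = 3

Clique number ω(G) = 3 (lower bound: χ ≥ ω).
The clique on [0, 2, 3] has size 3, forcing χ ≥ 3, and the coloring below uses 3 colors, so χ(G) = 3.
A valid 3-coloring: color 1: [2, 11]; color 2: [3, 4, 7]; color 3: [0, 5, 13, 15].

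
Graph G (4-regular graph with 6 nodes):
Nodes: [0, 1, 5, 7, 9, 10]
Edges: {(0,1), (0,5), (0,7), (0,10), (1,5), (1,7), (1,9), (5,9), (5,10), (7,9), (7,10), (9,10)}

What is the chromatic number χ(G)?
χ(G) = 3

Clique number ω(G) = 3 (lower bound: χ ≥ ω).
The clique on [0, 1, 5] has size 3, forcing χ ≥ 3, and the coloring below uses 3 colors, so χ(G) = 3.
A valid 3-coloring: color 1: [1, 10]; color 2: [5, 7]; color 3: [0, 9].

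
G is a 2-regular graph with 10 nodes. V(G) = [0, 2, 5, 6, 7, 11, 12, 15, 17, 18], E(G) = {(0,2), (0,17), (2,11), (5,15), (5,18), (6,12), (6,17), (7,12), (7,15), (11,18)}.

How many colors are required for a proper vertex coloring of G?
χ(G) = 2

Clique number ω(G) = 2 (lower bound: χ ≥ ω).
The graph is bipartite (no odd cycle), so 2 colors suffice: χ(G) = 2.
A valid 2-coloring: color 1: [2, 12, 15, 17, 18]; color 2: [0, 5, 6, 7, 11].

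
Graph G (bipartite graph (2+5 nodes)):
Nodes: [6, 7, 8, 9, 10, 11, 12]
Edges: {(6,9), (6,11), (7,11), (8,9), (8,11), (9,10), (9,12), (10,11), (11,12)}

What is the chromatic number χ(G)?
Clique number ω(G) = 2 (lower bound: χ ≥ ω).
The graph is bipartite (no odd cycle), so 2 colors suffice: χ(G) = 2.
A valid 2-coloring: color 1: [9, 11]; color 2: [6, 7, 8, 10, 12].

χ(G) = 2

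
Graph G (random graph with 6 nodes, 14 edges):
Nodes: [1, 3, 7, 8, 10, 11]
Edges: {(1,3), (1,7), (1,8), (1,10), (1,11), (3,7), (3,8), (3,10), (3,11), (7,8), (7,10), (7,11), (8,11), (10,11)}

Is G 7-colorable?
Yes, G is 7-colorable

A valid 7-coloring: color 1: [3]; color 2: [11]; color 3: [7]; color 4: [1]; color 5: [8, 10].
(χ(G) = 5 ≤ 7.)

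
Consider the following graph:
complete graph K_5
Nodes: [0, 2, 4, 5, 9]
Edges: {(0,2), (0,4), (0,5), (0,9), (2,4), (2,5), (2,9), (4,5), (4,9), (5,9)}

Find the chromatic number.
Clique number ω(G) = 5 (lower bound: χ ≥ ω).
The clique on [0, 2, 4, 5, 9] has size 5, forcing χ ≥ 5, and the coloring below uses 5 colors, so χ(G) = 5.
A valid 5-coloring: color 1: [0]; color 2: [2]; color 3: [9]; color 4: [4]; color 5: [5].

χ(G) = 5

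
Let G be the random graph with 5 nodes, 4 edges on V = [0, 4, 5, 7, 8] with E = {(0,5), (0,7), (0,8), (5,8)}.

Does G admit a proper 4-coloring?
Yes, G is 4-colorable

A valid 4-coloring: color 1: [0, 4]; color 2: [7, 8]; color 3: [5].
(χ(G) = 3 ≤ 4.)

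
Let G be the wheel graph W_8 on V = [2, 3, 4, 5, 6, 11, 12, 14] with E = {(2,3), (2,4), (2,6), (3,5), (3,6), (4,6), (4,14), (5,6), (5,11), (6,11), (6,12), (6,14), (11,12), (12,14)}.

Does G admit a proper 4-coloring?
Yes, G is 4-colorable

A valid 4-coloring: color 1: [6]; color 2: [3, 4, 11]; color 3: [2, 5, 14]; color 4: [12].
(χ(G) = 4 ≤ 4.)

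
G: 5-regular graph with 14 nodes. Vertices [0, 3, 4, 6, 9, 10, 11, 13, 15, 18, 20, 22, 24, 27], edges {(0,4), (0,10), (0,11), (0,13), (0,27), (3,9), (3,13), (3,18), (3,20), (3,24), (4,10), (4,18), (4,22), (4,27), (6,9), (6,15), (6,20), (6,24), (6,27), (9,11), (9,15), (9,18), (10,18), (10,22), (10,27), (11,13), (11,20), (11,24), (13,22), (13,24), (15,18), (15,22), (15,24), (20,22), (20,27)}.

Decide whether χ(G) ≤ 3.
The clique on vertices [0, 4, 10, 27] has size 4 > 3, so it alone needs 4 colors.

No, G is not 3-colorable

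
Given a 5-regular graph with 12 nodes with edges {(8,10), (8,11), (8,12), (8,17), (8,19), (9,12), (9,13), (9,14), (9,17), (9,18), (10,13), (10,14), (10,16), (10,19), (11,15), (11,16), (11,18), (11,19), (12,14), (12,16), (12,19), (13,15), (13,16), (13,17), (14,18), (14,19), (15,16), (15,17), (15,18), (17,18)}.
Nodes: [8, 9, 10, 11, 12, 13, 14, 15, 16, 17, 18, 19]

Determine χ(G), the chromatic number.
χ(G) = 4

Clique number ω(G) = 3 (lower bound: χ ≥ ω).
Odd cycle [17, 13, 16, 11, 18] needs 3 colors (χ ≥ 3).
Vertex 15 is adjacent to every vertex of [11, 13, 16, 17, 18], which already need 3 colors among themselves, so 15 needs a new color (χ ≥ 4).
The coloring below uses 4 colors, so χ(G) = 4.
A valid 4-coloring: color 1: [10, 12, 15]; color 2: [11, 14, 17]; color 3: [13, 18, 19]; color 4: [8, 9, 16].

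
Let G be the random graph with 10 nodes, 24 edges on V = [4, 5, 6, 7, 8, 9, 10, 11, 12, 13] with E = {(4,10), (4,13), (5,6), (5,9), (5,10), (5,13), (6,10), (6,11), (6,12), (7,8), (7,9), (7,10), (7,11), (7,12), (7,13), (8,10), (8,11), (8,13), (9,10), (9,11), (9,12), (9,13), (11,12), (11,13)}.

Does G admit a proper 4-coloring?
Yes, G is 4-colorable

A valid 4-coloring: color 1: [10, 12, 13]; color 2: [4, 6, 8, 9]; color 3: [5, 11]; color 4: [7].
(χ(G) = 4 ≤ 4.)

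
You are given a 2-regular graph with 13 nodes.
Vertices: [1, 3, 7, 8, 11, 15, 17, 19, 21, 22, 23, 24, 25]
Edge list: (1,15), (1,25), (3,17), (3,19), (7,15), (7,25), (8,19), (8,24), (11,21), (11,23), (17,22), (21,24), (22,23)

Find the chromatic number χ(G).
Clique number ω(G) = 2 (lower bound: χ ≥ ω).
Odd cycle [11, 21, 24, 8, 19, 3, 17, 22, 23] needs 3 colors (χ ≥ 3).
The coloring below uses 3 colors, so χ(G) = 3.
A valid 3-coloring: color 1: [1, 3, 7, 11, 22, 24]; color 2: [15, 17, 19, 21, 23, 25]; color 3: [8].

χ(G) = 3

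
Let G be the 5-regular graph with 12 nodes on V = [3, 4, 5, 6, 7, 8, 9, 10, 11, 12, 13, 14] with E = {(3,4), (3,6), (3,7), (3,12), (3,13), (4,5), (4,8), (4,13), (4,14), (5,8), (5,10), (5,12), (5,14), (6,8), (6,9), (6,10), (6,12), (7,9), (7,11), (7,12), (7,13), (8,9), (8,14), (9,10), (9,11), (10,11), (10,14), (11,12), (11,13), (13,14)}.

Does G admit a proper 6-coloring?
A valid 6-coloring: color 1: [8, 10, 12, 13]; color 2: [4, 6, 7]; color 3: [3, 5, 11]; color 4: [9, 14].
(χ(G) = 4 ≤ 6.)

Yes, G is 6-colorable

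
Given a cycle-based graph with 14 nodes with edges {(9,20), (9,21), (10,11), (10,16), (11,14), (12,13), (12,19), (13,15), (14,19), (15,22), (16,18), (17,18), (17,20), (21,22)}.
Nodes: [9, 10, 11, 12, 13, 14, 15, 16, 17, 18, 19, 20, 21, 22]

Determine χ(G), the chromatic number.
Clique number ω(G) = 2 (lower bound: χ ≥ ω).
The graph is bipartite (no odd cycle), so 2 colors suffice: χ(G) = 2.
A valid 2-coloring: color 1: [10, 12, 14, 15, 18, 20, 21]; color 2: [9, 11, 13, 16, 17, 19, 22].

χ(G) = 2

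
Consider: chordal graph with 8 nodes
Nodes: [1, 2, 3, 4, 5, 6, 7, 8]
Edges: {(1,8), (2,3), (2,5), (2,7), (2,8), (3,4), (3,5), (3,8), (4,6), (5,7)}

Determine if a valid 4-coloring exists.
A valid 4-coloring: color 1: [1, 2, 4]; color 2: [3, 6, 7]; color 3: [5, 8].
(χ(G) = 3 ≤ 4.)

Yes, G is 4-colorable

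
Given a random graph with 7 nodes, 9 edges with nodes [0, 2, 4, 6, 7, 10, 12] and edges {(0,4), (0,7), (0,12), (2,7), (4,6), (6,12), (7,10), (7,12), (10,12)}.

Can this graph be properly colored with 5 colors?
Yes, G is 5-colorable

A valid 5-coloring: color 1: [6, 7]; color 2: [2, 4, 12]; color 3: [0, 10].
(χ(G) = 3 ≤ 5.)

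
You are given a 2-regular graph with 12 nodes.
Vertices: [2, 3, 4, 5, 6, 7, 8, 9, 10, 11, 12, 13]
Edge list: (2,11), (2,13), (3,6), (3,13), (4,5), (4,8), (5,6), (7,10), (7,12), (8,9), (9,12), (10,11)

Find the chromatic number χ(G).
Clique number ω(G) = 2 (lower bound: χ ≥ ω).
The graph is bipartite (no odd cycle), so 2 colors suffice: χ(G) = 2.
A valid 2-coloring: color 1: [4, 6, 7, 9, 11, 13]; color 2: [2, 3, 5, 8, 10, 12].

χ(G) = 2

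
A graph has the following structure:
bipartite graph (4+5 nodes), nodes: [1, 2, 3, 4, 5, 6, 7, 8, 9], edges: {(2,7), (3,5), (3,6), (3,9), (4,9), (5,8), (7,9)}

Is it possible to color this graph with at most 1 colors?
Edge (2,7) forces its endpoints to differ, so 1 color is not enough.

No, G is not 1-colorable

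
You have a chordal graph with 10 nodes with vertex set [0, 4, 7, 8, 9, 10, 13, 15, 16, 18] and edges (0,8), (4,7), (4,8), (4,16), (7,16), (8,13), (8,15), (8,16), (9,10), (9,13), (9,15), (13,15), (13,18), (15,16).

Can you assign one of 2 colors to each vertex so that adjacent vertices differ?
The clique on vertices [4, 7, 16] has size 3 > 2, so it alone needs 3 colors.

No, G is not 2-colorable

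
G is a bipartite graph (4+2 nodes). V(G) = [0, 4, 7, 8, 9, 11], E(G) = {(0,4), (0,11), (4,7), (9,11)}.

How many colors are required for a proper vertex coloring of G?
χ(G) = 2

Clique number ω(G) = 2 (lower bound: χ ≥ ω).
The graph is bipartite (no odd cycle), so 2 colors suffice: χ(G) = 2.
A valid 2-coloring: color 1: [0, 7, 8, 9]; color 2: [4, 11].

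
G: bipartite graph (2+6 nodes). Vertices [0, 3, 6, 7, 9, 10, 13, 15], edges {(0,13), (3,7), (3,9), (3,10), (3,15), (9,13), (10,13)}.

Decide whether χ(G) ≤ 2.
A valid 2-coloring: color 1: [3, 6, 13]; color 2: [0, 7, 9, 10, 15].
(χ(G) = 2 ≤ 2.)

Yes, G is 2-colorable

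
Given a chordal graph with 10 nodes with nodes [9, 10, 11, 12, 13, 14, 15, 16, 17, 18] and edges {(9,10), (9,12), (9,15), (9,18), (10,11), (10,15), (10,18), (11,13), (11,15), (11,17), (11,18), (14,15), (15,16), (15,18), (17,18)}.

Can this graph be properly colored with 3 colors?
No, G is not 3-colorable

The clique on vertices [9, 10, 15, 18] has size 4 > 3, so it alone needs 4 colors.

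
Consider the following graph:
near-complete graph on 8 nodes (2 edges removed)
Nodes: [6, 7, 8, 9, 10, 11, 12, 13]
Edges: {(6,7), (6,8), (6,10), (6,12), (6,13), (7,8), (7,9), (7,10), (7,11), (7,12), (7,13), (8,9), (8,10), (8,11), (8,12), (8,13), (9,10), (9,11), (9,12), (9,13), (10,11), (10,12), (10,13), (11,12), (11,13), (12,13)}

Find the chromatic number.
Clique number ω(G) = 7 (lower bound: χ ≥ ω).
The clique on [7, 8, 9, 10, 11, 12, 13] has size 7, forcing χ ≥ 7, and the coloring below uses 7 colors, so χ(G) = 7.
A valid 7-coloring: color 1: [10]; color 2: [13]; color 3: [8]; color 4: [12]; color 5: [7]; color 6: [6, 11]; color 7: [9].

χ(G) = 7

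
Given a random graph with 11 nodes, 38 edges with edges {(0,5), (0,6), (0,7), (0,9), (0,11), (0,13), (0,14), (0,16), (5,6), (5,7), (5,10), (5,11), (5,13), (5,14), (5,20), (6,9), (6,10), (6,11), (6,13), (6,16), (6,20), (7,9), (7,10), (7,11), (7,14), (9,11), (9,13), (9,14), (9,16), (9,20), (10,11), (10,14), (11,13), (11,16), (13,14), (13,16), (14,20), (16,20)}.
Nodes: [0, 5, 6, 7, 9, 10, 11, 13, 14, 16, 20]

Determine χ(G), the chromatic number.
χ(G) = 6

Clique number ω(G) = 6 (lower bound: χ ≥ ω).
The clique on [0, 6, 9, 11, 13, 16] has size 6, forcing χ ≥ 6, and the coloring below uses 6 colors, so χ(G) = 6.
A valid 6-coloring: color 1: [11, 14]; color 2: [6, 7]; color 3: [5, 9]; color 4: [0, 10, 20]; color 5: [13]; color 6: [16].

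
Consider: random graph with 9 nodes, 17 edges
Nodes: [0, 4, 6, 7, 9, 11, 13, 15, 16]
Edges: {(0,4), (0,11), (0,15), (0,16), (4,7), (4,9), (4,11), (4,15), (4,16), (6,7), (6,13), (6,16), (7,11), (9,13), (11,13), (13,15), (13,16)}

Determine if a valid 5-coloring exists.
Yes, G is 5-colorable

A valid 5-coloring: color 1: [4, 6]; color 2: [0, 7, 13]; color 3: [9, 11, 15, 16].
(χ(G) = 3 ≤ 5.)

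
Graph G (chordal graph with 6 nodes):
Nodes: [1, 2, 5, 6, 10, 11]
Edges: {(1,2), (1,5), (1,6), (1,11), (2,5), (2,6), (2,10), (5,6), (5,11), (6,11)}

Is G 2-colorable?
The clique on vertices [1, 2, 5, 6] has size 4 > 2, so it alone needs 4 colors.

No, G is not 2-colorable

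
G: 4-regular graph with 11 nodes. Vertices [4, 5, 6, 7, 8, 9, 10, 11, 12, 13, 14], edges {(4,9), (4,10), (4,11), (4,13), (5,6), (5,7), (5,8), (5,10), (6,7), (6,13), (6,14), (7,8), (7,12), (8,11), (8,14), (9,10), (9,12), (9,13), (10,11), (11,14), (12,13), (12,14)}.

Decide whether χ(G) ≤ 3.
Yes, G is 3-colorable

A valid 3-coloring: color 1: [4, 6, 8, 12]; color 2: [5, 9, 11]; color 3: [7, 10, 13, 14].
(χ(G) = 3 ≤ 3.)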